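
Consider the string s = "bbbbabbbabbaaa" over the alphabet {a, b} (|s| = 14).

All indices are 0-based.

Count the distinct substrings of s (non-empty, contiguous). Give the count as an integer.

sorted suffixes:
  #0 SA[0]=13  'a'
  #1 SA[1]=12  'aa'
  #2 SA[2]=11  'aaa'
  #3 SA[3]=8  'abbaaa'
  #4 SA[4]=4  'abbbabbaaa'
  #5 SA[5]=10  'baaa'
  #6 SA[6]=7  'babbaaa'
  #7 SA[7]=3  'babbbabbaaa'
  #8 SA[8]=9  'bbaaa'
  #9 SA[9]=6  'bbabbaaa'
  #10 SA[10]=2  'bbabbbabbaaa'
  #11 SA[11]=5  'bbbabbaaa'
  #12 SA[12]=1  'bbbabbbabbaaa'
  #13 SA[13]=0  'bbbbabbbabbaaa'

SA = [13, 12, 11, 8, 4, 10, 7, 3, 9, 6, 2, 5, 1, 0]
i: (SA[i-1],SA[i]) lcp shared
  1: (13,12) 1 'a'
  2: (12,11) 2 'aa'
  3: (11,8) 1 'a'
  4: (8,4) 3 'abb'
  5: (4,10) 0 ''
  6: (10,7) 2 'ba'
  7: (7,3) 4 'babb'
  8: (3,9) 1 'b'
  9: (9,6) 3 'bba'
  10: (6,2) 5 'bbabb'
  11: (2,5) 2 'bb'
  12: (5,1) 6 'bbbabb'
  13: (1,0) 3 'bbb'

n(n+1)/2 = 14·15/2 = 105
Σ LCP = 0 + 1 + 2 + 1 + 3 + 0 + 2 + 4 + 1 + 3 + 5 + 2 + 6 + 3 = 33
distinct = 105 − 33 = 72

72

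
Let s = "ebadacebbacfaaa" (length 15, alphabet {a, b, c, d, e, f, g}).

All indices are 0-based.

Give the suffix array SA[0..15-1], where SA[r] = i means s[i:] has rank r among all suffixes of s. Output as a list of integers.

[14, 13, 12, 4, 9, 2, 8, 1, 7, 5, 10, 3, 0, 6, 11]

sorted suffixes:
  #0 SA[0]=14  'a'
  #1 SA[1]=13  'aa'
  #2 SA[2]=12  'aaa'
  #3 SA[3]=4  'acebbacfaaa'
  #4 SA[4]=9  'acfaaa'
  #5 SA[5]=2  'adacebbacfaaa'
  #6 SA[6]=8  'bacfaaa'
  #7 SA[7]=1  'badacebbacfaaa'
  #8 SA[8]=7  'bbacfaaa'
  #9 SA[9]=5  'cebbacfaaa'
  #10 SA[10]=10  'cfaaa'
  #11 SA[11]=3  'dacebbacfaaa'
  #12 SA[12]=0  'ebadacebbacfaaa'
  #13 SA[13]=6  'ebbacfaaa'
  #14 SA[14]=11  'faaa'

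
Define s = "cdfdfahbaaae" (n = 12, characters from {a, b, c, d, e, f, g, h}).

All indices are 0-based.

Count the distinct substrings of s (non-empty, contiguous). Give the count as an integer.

71

rank | idx | suffix
   0 |   8 | aaae
   1 |   9 | aae
   2 |  10 | ae
   3 |   5 | ahbaaae
   4 |   7 | baaae
   5 |   0 | cdfdfahbaaae
   6 |   3 | dfahbaaae
   7 |   1 | dfdfahbaaae
   8 |  11 | e
   9 |   4 | fahbaaae
  10 |   2 | fdfahbaaae
  11 |   6 | hbaaae

SA = [8, 9, 10, 5, 7, 0, 3, 1, 11, 4, 2, 6]
i: (SA[i-1],SA[i]) lcp shared
  1: (8,9) 2 'aa'
  2: (9,10) 1 'a'
  3: (10,5) 1 'a'
  4: (5,7) 0 ''
  5: (7,0) 0 ''
  6: (0,3) 0 ''
  7: (3,1) 2 'df'
  8: (1,11) 0 ''
  9: (11,4) 0 ''
  10: (4,2) 1 'f'
  11: (2,6) 0 ''

n(n+1)/2 = 12·13/2 = 78
Σ LCP = 0 + 2 + 1 + 1 + 0 + 0 + 0 + 2 + 0 + 0 + 1 + 0 = 7
distinct = 78 − 7 = 71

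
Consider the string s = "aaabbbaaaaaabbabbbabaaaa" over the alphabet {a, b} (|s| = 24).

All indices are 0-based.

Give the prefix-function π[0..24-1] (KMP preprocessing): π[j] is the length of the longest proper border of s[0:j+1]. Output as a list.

π[0] = 0
j=1 s[j]='a': π[1]=1 (border 'a')
j=2 s[j]='a': π[2]=2 (border 'aa')
j=3 s[j]='b': k: 2→1→0; π[3]=0 (border '')
j=4 s[j]='b': π[4]=0 (border '')
j=5 s[j]='b': π[5]=0 (border '')
j=6 s[j]='a': π[6]=1 (border 'a')
j=7 s[j]='a': π[7]=2 (border 'aa')
j=8 s[j]='a': π[8]=3 (border 'aaa')
j=9 s[j]='a': k: 3→2; π[9]=3 (border 'aaa')
j=10 s[j]='a': k: 3→2; π[10]=3 (border 'aaa')
j=11 s[j]='a': k: 3→2; π[11]=3 (border 'aaa')
j=12 s[j]='b': π[12]=4 (border 'aaab')
j=13 s[j]='b': π[13]=5 (border 'aaabb')
j=14 s[j]='a': k: 5→0; π[14]=1 (border 'a')
j=15 s[j]='b': k: 1→0; π[15]=0 (border '')
j=16 s[j]='b': π[16]=0 (border '')
j=17 s[j]='b': π[17]=0 (border '')
j=18 s[j]='a': π[18]=1 (border 'a')
j=19 s[j]='b': k: 1→0; π[19]=0 (border '')
j=20 s[j]='a': π[20]=1 (border 'a')
j=21 s[j]='a': π[21]=2 (border 'aa')
j=22 s[j]='a': π[22]=3 (border 'aaa')
j=23 s[j]='a': k: 3→2; π[23]=3 (border 'aaa')

[0, 1, 2, 0, 0, 0, 1, 2, 3, 3, 3, 3, 4, 5, 1, 0, 0, 0, 1, 0, 1, 2, 3, 3]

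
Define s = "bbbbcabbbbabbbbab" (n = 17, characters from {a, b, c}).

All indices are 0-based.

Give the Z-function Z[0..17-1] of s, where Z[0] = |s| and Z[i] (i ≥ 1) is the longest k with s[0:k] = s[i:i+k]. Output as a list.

[17, 3, 2, 1, 0, 0, 4, 3, 2, 1, 0, 4, 3, 2, 1, 0, 1]

Z[0]=17
i=1: outside box; Z[1]=3 scan→box=[1,4)
i=2: min(r-i=2, Z[1]=3)=2; Z[2]=2
i=3: min(r-i=1, Z[2]=2)=1; Z[3]=1
i=4: outside box; Z[4]=0
i=5: outside box; Z[5]=0
i=6: outside box; Z[6]=4 scan→box=[6,10)
i=7: min(r-i=3, Z[1]=3)=3; Z[7]=3
i=8: min(r-i=2, Z[2]=2)=2; Z[8]=2
i=9: min(r-i=1, Z[3]=1)=1; Z[9]=1
i=10: outside box; Z[10]=0
i=11: outside box; Z[11]=4 scan→box=[11,15)
i=12: min(r-i=3, Z[1]=3)=3; Z[12]=3
i=13: min(r-i=2, Z[2]=2)=2; Z[13]=2
i=14: min(r-i=1, Z[3]=1)=1; Z[14]=1
i=15: outside box; Z[15]=0
i=16: outside box; Z[16]=1 scan→box=[16,17)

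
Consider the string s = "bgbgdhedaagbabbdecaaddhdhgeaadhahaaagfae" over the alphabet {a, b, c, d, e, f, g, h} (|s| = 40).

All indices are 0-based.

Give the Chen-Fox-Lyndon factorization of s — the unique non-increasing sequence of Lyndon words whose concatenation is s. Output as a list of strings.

["bgbgdhed", "aagbabbdec", "aaddhdhgeaadhah", "aaagfae"]

emit factor 1: 'bgbgdhed' (i=0, period=8)
emit factor 2: 'aagbabbdec' (i=8, period=10)
emit factor 3: 'aaddhdhgeaadhah' (i=18, period=15)
emit factor 4: 'aaagfae' (i=33, period=7)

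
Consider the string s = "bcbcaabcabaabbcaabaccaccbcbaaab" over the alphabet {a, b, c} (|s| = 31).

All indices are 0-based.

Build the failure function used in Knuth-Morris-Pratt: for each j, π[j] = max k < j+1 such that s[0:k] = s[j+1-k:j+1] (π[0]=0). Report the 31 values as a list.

[0, 0, 1, 2, 0, 0, 1, 2, 0, 1, 0, 0, 1, 1, 2, 0, 0, 1, 0, 0, 0, 0, 0, 0, 1, 2, 3, 0, 0, 0, 1]

π[0] = 0
j=1 s[j]='c': π[1]=0 (border '')
j=2 s[j]='b': π[2]=1 (border 'b')
j=3 s[j]='c': π[3]=2 (border 'bc')
j=4 s[j]='a': k: 2→0; π[4]=0 (border '')
j=5 s[j]='a': π[5]=0 (border '')
j=6 s[j]='b': π[6]=1 (border 'b')
j=7 s[j]='c': π[7]=2 (border 'bc')
j=8 s[j]='a': k: 2→0; π[8]=0 (border '')
j=9 s[j]='b': π[9]=1 (border 'b')
j=10 s[j]='a': k: 1→0; π[10]=0 (border '')
j=11 s[j]='a': π[11]=0 (border '')
j=12 s[j]='b': π[12]=1 (border 'b')
j=13 s[j]='b': k: 1→0; π[13]=1 (border 'b')
j=14 s[j]='c': π[14]=2 (border 'bc')
j=15 s[j]='a': k: 2→0; π[15]=0 (border '')
j=16 s[j]='a': π[16]=0 (border '')
j=17 s[j]='b': π[17]=1 (border 'b')
j=18 s[j]='a': k: 1→0; π[18]=0 (border '')
j=19 s[j]='c': π[19]=0 (border '')
j=20 s[j]='c': π[20]=0 (border '')
j=21 s[j]='a': π[21]=0 (border '')
j=22 s[j]='c': π[22]=0 (border '')
j=23 s[j]='c': π[23]=0 (border '')
j=24 s[j]='b': π[24]=1 (border 'b')
j=25 s[j]='c': π[25]=2 (border 'bc')
j=26 s[j]='b': π[26]=3 (border 'bcb')
j=27 s[j]='a': k: 3→1→0; π[27]=0 (border '')
j=28 s[j]='a': π[28]=0 (border '')
j=29 s[j]='a': π[29]=0 (border '')
j=30 s[j]='b': π[30]=1 (border 'b')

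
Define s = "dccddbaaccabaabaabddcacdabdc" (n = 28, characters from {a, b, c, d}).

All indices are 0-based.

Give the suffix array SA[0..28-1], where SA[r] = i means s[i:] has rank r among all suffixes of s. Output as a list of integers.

[12, 15, 6, 10, 13, 24, 16, 7, 21, 11, 14, 5, 25, 17, 27, 9, 20, 8, 1, 22, 2, 23, 4, 26, 19, 0, 3, 18]

rank | idx | suffix
   0 |  12 | aabaabddcacdabdc
   1 |  15 | aabddcacdabdc
   2 |   6 | aaccabaabaabddcacdabdc
   3 |  10 | abaabaabddcacdabdc
   4 |  13 | abaabddcacdabdc
   5 |  24 | abdc
   6 |  16 | abddcacdabdc
   7 |   7 | accabaabaabddcacdabdc
   8 |  21 | acdabdc
   9 |  11 | baabaabddcacdabdc
  10 |  14 | baabddcacdabdc
  11 |   5 | baaccabaabaabddcacdabdc
  12 |  25 | bdc
  13 |  17 | bddcacdabdc
  14 |  27 | c
  15 |   9 | cabaabaabddcacdabdc
  16 |  20 | cacdabdc
  17 |   8 | ccabaabaabddcacdabdc
  18 |   1 | ccddbaaccabaabaabddcacdabdc
  19 |  22 | cdabdc
  20 |   2 | cddbaaccabaabaabddcacdabdc
  21 |  23 | dabdc
  22 |   4 | dbaaccabaabaabddcacdabdc
  23 |  26 | dc
  24 |  19 | dcacdabdc
  25 |   0 | dccddbaaccabaabaabddcacdabdc
  26 |   3 | ddbaaccabaabaabddcacdabdc
  27 |  18 | ddcacdabdc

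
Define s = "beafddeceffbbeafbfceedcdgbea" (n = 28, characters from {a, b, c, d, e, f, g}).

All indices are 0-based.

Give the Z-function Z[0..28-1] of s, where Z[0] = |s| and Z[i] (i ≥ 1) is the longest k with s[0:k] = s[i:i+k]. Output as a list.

[28, 0, 0, 0, 0, 0, 0, 0, 0, 0, 0, 1, 4, 0, 0, 0, 1, 0, 0, 0, 0, 0, 0, 0, 0, 3, 0, 0]

Z[0]=28
i=1: fresh scan; Z[1]=0
i=2: fresh scan; Z[2]=0
i=3: fresh scan; Z[3]=0
i=4: fresh scan; Z[4]=0
i=5: fresh scan; Z[5]=0
i=6: fresh scan; Z[6]=0
i=7: fresh scan; Z[7]=0
i=8: fresh scan; Z[8]=0
i=9: fresh scan; Z[9]=0
i=10: fresh scan; Z[10]=0
i=11: fresh scan; Z[11]=1 grow→box=[11,12)
i=12: fresh scan; Z[12]=4 grow→box=[12,16)
i=13: min(r-i=3, Z[1]=0)=0; Z[13]=0
i=14: min(r-i=2, Z[2]=0)=0; Z[14]=0
i=15: min(r-i=1, Z[3]=0)=0; Z[15]=0
i=16: fresh scan; Z[16]=1 grow→box=[16,17)
i=17: fresh scan; Z[17]=0
i=18: fresh scan; Z[18]=0
i=19: fresh scan; Z[19]=0
i=20: fresh scan; Z[20]=0
i=21: fresh scan; Z[21]=0
i=22: fresh scan; Z[22]=0
i=23: fresh scan; Z[23]=0
i=24: fresh scan; Z[24]=0
i=25: fresh scan; Z[25]=3 grow→box=[25,28)
i=26: min(r-i=2, Z[1]=0)=0; Z[26]=0
i=27: min(r-i=1, Z[2]=0)=0; Z[27]=0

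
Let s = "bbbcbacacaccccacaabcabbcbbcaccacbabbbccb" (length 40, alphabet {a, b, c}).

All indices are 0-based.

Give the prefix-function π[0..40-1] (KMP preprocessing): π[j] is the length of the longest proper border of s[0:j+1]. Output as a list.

π[0] = 0
j=1 s[j]='b': π[1]=1 (border 'b')
j=2 s[j]='b': π[2]=2 (border 'bb')
j=3 s[j]='c': k: 2→1→0; π[3]=0 (border '')
j=4 s[j]='b': π[4]=1 (border 'b')
j=5 s[j]='a': k: 1→0; π[5]=0 (border '')
j=6 s[j]='c': π[6]=0 (border '')
j=7 s[j]='a': π[7]=0 (border '')
j=8 s[j]='c': π[8]=0 (border '')
j=9 s[j]='a': π[9]=0 (border '')
j=10 s[j]='c': π[10]=0 (border '')
j=11 s[j]='c': π[11]=0 (border '')
j=12 s[j]='c': π[12]=0 (border '')
j=13 s[j]='c': π[13]=0 (border '')
j=14 s[j]='a': π[14]=0 (border '')
j=15 s[j]='c': π[15]=0 (border '')
j=16 s[j]='a': π[16]=0 (border '')
j=17 s[j]='a': π[17]=0 (border '')
j=18 s[j]='b': π[18]=1 (border 'b')
j=19 s[j]='c': k: 1→0; π[19]=0 (border '')
j=20 s[j]='a': π[20]=0 (border '')
j=21 s[j]='b': π[21]=1 (border 'b')
j=22 s[j]='b': π[22]=2 (border 'bb')
j=23 s[j]='c': k: 2→1→0; π[23]=0 (border '')
j=24 s[j]='b': π[24]=1 (border 'b')
j=25 s[j]='b': π[25]=2 (border 'bb')
j=26 s[j]='c': k: 2→1→0; π[26]=0 (border '')
j=27 s[j]='a': π[27]=0 (border '')
j=28 s[j]='c': π[28]=0 (border '')
j=29 s[j]='c': π[29]=0 (border '')
j=30 s[j]='a': π[30]=0 (border '')
j=31 s[j]='c': π[31]=0 (border '')
j=32 s[j]='b': π[32]=1 (border 'b')
j=33 s[j]='a': k: 1→0; π[33]=0 (border '')
j=34 s[j]='b': π[34]=1 (border 'b')
j=35 s[j]='b': π[35]=2 (border 'bb')
j=36 s[j]='b': π[36]=3 (border 'bbb')
j=37 s[j]='c': π[37]=4 (border 'bbbc')
j=38 s[j]='c': k: 4→0; π[38]=0 (border '')
j=39 s[j]='b': π[39]=1 (border 'b')

[0, 1, 2, 0, 1, 0, 0, 0, 0, 0, 0, 0, 0, 0, 0, 0, 0, 0, 1, 0, 0, 1, 2, 0, 1, 2, 0, 0, 0, 0, 0, 0, 1, 0, 1, 2, 3, 4, 0, 1]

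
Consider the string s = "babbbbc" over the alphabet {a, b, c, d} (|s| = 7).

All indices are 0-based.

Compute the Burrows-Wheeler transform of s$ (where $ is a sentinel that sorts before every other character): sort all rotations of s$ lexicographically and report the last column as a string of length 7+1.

rank  rotation  last
    0  $babbbbc  c
    1  abbbbc$b  b
    2  babbbbc$  $
    3  bbbbc$ba  a
    4  bbbc$bab  b
    5  bbc$babb  b
    6  bc$babbb  b
    7  c$babbbb  b

cb$abbbb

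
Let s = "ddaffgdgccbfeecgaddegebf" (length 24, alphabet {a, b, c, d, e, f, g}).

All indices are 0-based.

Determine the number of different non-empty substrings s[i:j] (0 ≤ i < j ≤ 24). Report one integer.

rank | idx | suffix
   0 |  16 | addegebf
   1 |   2 | affgdgccbfeecgaddegebf
   2 |  22 | bf
   3 |  10 | bfeecgaddegebf
   4 |   9 | cbfeecgaddegebf
   5 |   8 | ccbfeecgaddegebf
   6 |  14 | cgaddegebf
   7 |   1 | daffgdgccbfeecgaddegebf
   8 |   0 | ddaffgdgccbfeecgaddegebf
   9 |  17 | ddegebf
  10 |  18 | degebf
  11 |   6 | dgccbfeecgaddegebf
  12 |  21 | ebf
  13 |  13 | ecgaddegebf
  14 |  12 | eecgaddegebf
  15 |  19 | egebf
  16 |  23 | f
  17 |  11 | feecgaddegebf
  18 |   3 | ffgdgccbfeecgaddegebf
  19 |   4 | fgdgccbfeecgaddegebf
  20 |  15 | gaddegebf
  21 |   7 | gccbfeecgaddegebf
  22 |   5 | gdgccbfeecgaddegebf
  23 |  20 | gebf

SA = [16, 2, 22, 10, 9, 8, 14, 1, 0, 17, 18, 6, 21, 13, 12, 19, 23, 11, 3, 4, 15, 7, 5, 20]
[i] adj suffixes → lcp
  [1] 16/2 → 1 ('a')
  [2] 2/22 → 0 ('')
  [3] 22/10 → 2 ('bf')
  [4] 10/9 → 0 ('')
  [5] 9/8 → 1 ('c')
  [6] 8/14 → 1 ('c')
  [7] 14/1 → 0 ('')
  [8] 1/0 → 1 ('d')
  [9] 0/17 → 2 ('dd')
  [10] 17/18 → 1 ('d')
  [11] 18/6 → 1 ('d')
  [12] 6/21 → 0 ('')
  [13] 21/13 → 1 ('e')
  [14] 13/12 → 1 ('e')
  [15] 12/19 → 1 ('e')
  [16] 19/23 → 0 ('')
  [17] 23/11 → 1 ('f')
  [18] 11/3 → 1 ('f')
  [19] 3/4 → 1 ('f')
  [20] 4/15 → 0 ('')
  [21] 15/7 → 1 ('g')
  [22] 7/5 → 1 ('g')
  [23] 5/20 → 1 ('g')

n(n+1)/2 = 24·25/2 = 300
Σ LCP = 0 + 1 + 0 + 2 + 0 + 1 + 1 + 0 + 1 + 2 + 1 + 1 + 0 + 1 + 1 + 1 + 0 + 1 + 1 + 1 + 0 + 1 + 1 + 1 = 19
distinct = 300 − 19 = 281

281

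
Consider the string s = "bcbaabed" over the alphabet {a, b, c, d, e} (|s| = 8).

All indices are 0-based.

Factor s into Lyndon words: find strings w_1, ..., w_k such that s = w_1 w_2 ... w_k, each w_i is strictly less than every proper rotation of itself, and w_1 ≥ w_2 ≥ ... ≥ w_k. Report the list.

["bc", "b", "aabed"]

emit factor 1: 'bc' (i=0, period=2)
emit factor 2: 'b' (i=2, period=1)
emit factor 3: 'aabed' (i=3, period=5)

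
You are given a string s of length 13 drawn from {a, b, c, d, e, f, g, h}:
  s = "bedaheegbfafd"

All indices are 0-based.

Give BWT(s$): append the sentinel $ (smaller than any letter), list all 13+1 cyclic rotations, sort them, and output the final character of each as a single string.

rank  rotation        last
    0  $bedaheegbfafd  d
    1  afd$bedaheegbf  f
    2  aheegbfafd$bed  d
    3  bedaheegbfafd$  $
    4  bfafd$bedaheeg  g
    5  d$bedaheegbfaf  f
    6  daheegbfafd$be  e
    7  edaheegbfafd$b  b
    8  eegbfafd$bedah  h
    9  egbfafd$bedahe  e
   10  fafd$bedaheegb  b
   11  fd$bedaheegbfa  a
   12  gbfafd$bedahee  e
   13  heegbfafd$beda  a

dfd$gfebhebaea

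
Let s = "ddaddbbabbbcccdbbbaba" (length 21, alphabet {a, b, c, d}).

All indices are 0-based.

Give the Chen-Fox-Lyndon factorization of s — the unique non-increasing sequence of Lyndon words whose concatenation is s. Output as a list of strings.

emit factor 1: 'd' (i=0, period=1)
emit factor 2: 'd' (i=1, period=1)
emit factor 3: 'addbb' (i=2, period=5)
emit factor 4: 'abbbcccdbbb' (i=7, period=11)
emit factor 5: 'ab' (i=18, period=2)
emit factor 6: 'a' (i=20, period=1)

["d", "d", "addbb", "abbbcccdbbb", "ab", "a"]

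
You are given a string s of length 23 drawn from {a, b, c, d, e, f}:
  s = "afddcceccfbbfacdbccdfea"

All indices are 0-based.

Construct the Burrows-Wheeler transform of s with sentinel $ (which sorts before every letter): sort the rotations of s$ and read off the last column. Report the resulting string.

rank  rotation                  last
    0  $afddcceccfbbfacdbccdfea  a
    1  a$afddcceccfbbfacdbccdfe  e
    2  acdbccdfea$afddcceccfbbf  f
    3  afddcceccfbbfacdbccdfea$  $
    4  bbfacdbccdfea$afddcceccf  f
    5  bccdfea$afddcceccfbbfacd  d
    6  bfacdbccdfea$afddcceccfb  b
    7  ccdfea$afddcceccfbbfacdb  b
    8  cceccfbbfacdbccdfea$afdd  d
    9  ccfbbfacdbccdfea$afddcce  e
   10  cdbccdfea$afddcceccfbbfa  a
   11  cdfea$afddcceccfbbfacdbc  c
   12  ceccfbbfacdbccdfea$afddc  c
   13  cfbbfacdbccdfea$afddccec  c
   14  dbccdfea$afddcceccfbbfac  c
   15  dcceccfbbfacdbccdfea$afd  d
   16  ddcceccfbbfacdbccdfea$af  f
   17  dfea$afddcceccfbbfacdbcc  c
   18  ea$afddcceccfbbfacdbccdf  f
   19  eccfbbfacdbccdfea$afddcc  c
   20  facdbccdfea$afddcceccfbb  b
   21  fbbfacdbccdfea$afddccecc  c
   22  fddcceccfbbfacdbccdfea$a  a
   23  fea$afddcceccfbbfacdbccd  d

aef$fdbbdeaccccdfcfcbcad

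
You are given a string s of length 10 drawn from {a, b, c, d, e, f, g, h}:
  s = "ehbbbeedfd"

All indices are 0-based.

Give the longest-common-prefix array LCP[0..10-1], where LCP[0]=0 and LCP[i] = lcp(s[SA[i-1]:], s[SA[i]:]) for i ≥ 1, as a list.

[0, 2, 1, 0, 1, 0, 1, 1, 0, 0]

sorted suffixes:
  #0 SA[0]=2  'bbbeedfd'
  #1 SA[1]=3  'bbeedfd'
  #2 SA[2]=4  'beedfd'
  #3 SA[3]=9  'd'
  #4 SA[4]=7  'dfd'
  #5 SA[5]=6  'edfd'
  #6 SA[6]=5  'eedfd'
  #7 SA[7]=0  'ehbbbeedfd'
  #8 SA[8]=8  'fd'
  #9 SA[9]=1  'hbbbeedfd'

SA = [2, 3, 4, 9, 7, 6, 5, 0, 8, 1]
rank  pair      lcp
   1  s[2:],s[3:]  2  'bb'
   2  s[3:],s[4:]  1  'b'
   3  s[4:],s[9:]  0  ''
   4  s[9:],s[7:]  1  'd'
   5  s[7:],s[6:]  0  ''
   6  s[6:],s[5:]  1  'e'
   7  s[5:],s[0:]  1  'e'
   8  s[0:],s[8:]  0  ''
   9  s[8:],s[1:]  0  ''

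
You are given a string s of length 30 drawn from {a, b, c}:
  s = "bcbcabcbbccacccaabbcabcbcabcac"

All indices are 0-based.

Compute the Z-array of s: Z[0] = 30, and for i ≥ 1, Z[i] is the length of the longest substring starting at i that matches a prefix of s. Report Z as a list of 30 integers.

Z[0]=30
i=1: i≥r, start 0; Z[1]=0
i=2: i≥r, start 0; Z[2]=2 grow→box=[2,4)
i=3: min(r-i=1, Z[1]=0)=0; Z[3]=0
i=4: i≥r, start 0; Z[4]=0
i=5: i≥r, start 0; Z[5]=3 grow→box=[5,8)
i=6: min(r-i=2, Z[1]=0)=0; Z[6]=0
i=7: min(r-i=1, Z[2]=2)=1; Z[7]=1
i=8: i≥r, start 0; Z[8]=2 grow→box=[8,10)
i=9: min(r-i=1, Z[1]=0)=0; Z[9]=0
i=10: i≥r, start 0; Z[10]=0
i=11: i≥r, start 0; Z[11]=0
i=12: i≥r, start 0; Z[12]=0
i=13: i≥r, start 0; Z[13]=0
i=14: i≥r, start 0; Z[14]=0
i=15: i≥r, start 0; Z[15]=0
i=16: i≥r, start 0; Z[16]=0
i=17: i≥r, start 0; Z[17]=1 grow→box=[17,18)
i=18: i≥r, start 0; Z[18]=2 grow→box=[18,20)
i=19: min(r-i=1, Z[1]=0)=0; Z[19]=0
i=20: i≥r, start 0; Z[20]=0
i=21: i≥r, start 0; Z[21]=7 grow→box=[21,28)
i=22: min(r-i=6, Z[1]=0)=0; Z[22]=0
i=23: min(r-i=5, Z[2]=2)=2; Z[23]=2
i=24: min(r-i=4, Z[3]=0)=0; Z[24]=0
i=25: min(r-i=3, Z[4]=0)=0; Z[25]=0
i=26: min(r-i=2, Z[5]=3)=2; Z[26]=2
i=27: min(r-i=1, Z[6]=0)=0; Z[27]=0
i=28: i≥r, start 0; Z[28]=0
i=29: i≥r, start 0; Z[29]=0

[30, 0, 2, 0, 0, 3, 0, 1, 2, 0, 0, 0, 0, 0, 0, 0, 0, 1, 2, 0, 0, 7, 0, 2, 0, 0, 2, 0, 0, 0]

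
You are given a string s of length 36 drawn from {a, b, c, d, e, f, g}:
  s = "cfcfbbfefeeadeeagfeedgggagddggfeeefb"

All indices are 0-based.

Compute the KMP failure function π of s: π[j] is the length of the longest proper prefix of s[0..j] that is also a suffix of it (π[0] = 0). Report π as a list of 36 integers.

π[0] = 0
j=1 s[j]='f': π[1]=0 (border '')
j=2 s[j]='c': π[2]=1 (border 'c')
j=3 s[j]='f': π[3]=2 (border 'cf')
j=4 s[j]='b': k: 2→0; π[4]=0 (border '')
j=5 s[j]='b': π[5]=0 (border '')
j=6 s[j]='f': π[6]=0 (border '')
j=7 s[j]='e': π[7]=0 (border '')
j=8 s[j]='f': π[8]=0 (border '')
j=9 s[j]='e': π[9]=0 (border '')
j=10 s[j]='e': π[10]=0 (border '')
j=11 s[j]='a': π[11]=0 (border '')
j=12 s[j]='d': π[12]=0 (border '')
j=13 s[j]='e': π[13]=0 (border '')
j=14 s[j]='e': π[14]=0 (border '')
j=15 s[j]='a': π[15]=0 (border '')
j=16 s[j]='g': π[16]=0 (border '')
j=17 s[j]='f': π[17]=0 (border '')
j=18 s[j]='e': π[18]=0 (border '')
j=19 s[j]='e': π[19]=0 (border '')
j=20 s[j]='d': π[20]=0 (border '')
j=21 s[j]='g': π[21]=0 (border '')
j=22 s[j]='g': π[22]=0 (border '')
j=23 s[j]='g': π[23]=0 (border '')
j=24 s[j]='a': π[24]=0 (border '')
j=25 s[j]='g': π[25]=0 (border '')
j=26 s[j]='d': π[26]=0 (border '')
j=27 s[j]='d': π[27]=0 (border '')
j=28 s[j]='g': π[28]=0 (border '')
j=29 s[j]='g': π[29]=0 (border '')
j=30 s[j]='f': π[30]=0 (border '')
j=31 s[j]='e': π[31]=0 (border '')
j=32 s[j]='e': π[32]=0 (border '')
j=33 s[j]='e': π[33]=0 (border '')
j=34 s[j]='f': π[34]=0 (border '')
j=35 s[j]='b': π[35]=0 (border '')

[0, 0, 1, 2, 0, 0, 0, 0, 0, 0, 0, 0, 0, 0, 0, 0, 0, 0, 0, 0, 0, 0, 0, 0, 0, 0, 0, 0, 0, 0, 0, 0, 0, 0, 0, 0]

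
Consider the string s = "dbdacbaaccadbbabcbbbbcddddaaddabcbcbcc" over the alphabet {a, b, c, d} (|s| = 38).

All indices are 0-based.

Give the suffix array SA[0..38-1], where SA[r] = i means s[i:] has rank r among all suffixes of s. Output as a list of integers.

rank→(start, suffix):
  0 → (6, 'aaccadbbabcbbbbcddddaaddabcbcbcc')
  1 → (26, 'aaddabcbcbcc')
  2 → (14, 'abcbbbbcddddaaddabcbcbcc')
  3 → (30, 'abcbcbcc')
  4 → (3, 'acbaaccadbbabcbbbbcddddaaddabcbcbcc')
  5 → (7, 'accadbbabcbbbbcddddaaddabcbcbcc')
  6 → (10, 'adbbabcbbbbcddddaaddabcbcbcc')
  7 → (27, 'addabcbcbcc')
  8 → (5, 'baaccadbbabcbbbbcddddaaddabcbcbcc')
  9 → (13, 'babcbbbbcddddaaddabcbcbcc')
  10 → (12, 'bbabcbbbbcddddaaddabcbcbcc')
  11 → (17, 'bbbbcddddaaddabcbcbcc')
  12 → (18, 'bbbcddddaaddabcbcbcc')
  13 → (19, 'bbcddddaaddabcbcbcc')
  14 → (15, 'bcbbbbcddddaaddabcbcbcc')
  15 → (31, 'bcbcbcc')
  16 → (33, 'bcbcc')
  17 → (35, 'bcc')
  18 → (20, 'bcddddaaddabcbcbcc')
  19 → (1, 'bdacbaaccadbbabcbbbbcddddaaddabcbcbcc')
  20 → (37, 'c')
  21 → (9, 'cadbbabcbbbbcddddaaddabcbcbcc')
  22 → (4, 'cbaaccadbbabcbbbbcddddaaddabcbcbcc')
  23 → (16, 'cbbbbcddddaaddabcbcbcc')
  24 → (32, 'cbcbcc')
  25 → (34, 'cbcc')
  26 → (36, 'cc')
  27 → (8, 'ccadbbabcbbbbcddddaaddabcbcbcc')
  28 → (21, 'cddddaaddabcbcbcc')
  29 → (25, 'daaddabcbcbcc')
  30 → (29, 'dabcbcbcc')
  31 → (2, 'dacbaaccadbbabcbbbbcddddaaddabcbcbcc')
  32 → (11, 'dbbabcbbbbcddddaaddabcbcbcc')
  33 → (0, 'dbdacbaaccadbbabcbbbbcddddaaddabcbcbcc')
  34 → (24, 'ddaaddabcbcbcc')
  35 → (28, 'ddabcbcbcc')
  36 → (23, 'dddaaddabcbcbcc')
  37 → (22, 'ddddaaddabcbcbcc')

[6, 26, 14, 30, 3, 7, 10, 27, 5, 13, 12, 17, 18, 19, 15, 31, 33, 35, 20, 1, 37, 9, 4, 16, 32, 34, 36, 8, 21, 25, 29, 2, 11, 0, 24, 28, 23, 22]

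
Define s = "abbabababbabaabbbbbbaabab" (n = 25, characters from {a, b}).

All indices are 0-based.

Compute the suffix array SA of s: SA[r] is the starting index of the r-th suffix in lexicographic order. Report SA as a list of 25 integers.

rank | idx | suffix
   0 |  20 | aabab
   1 |  12 | aabbbbbbaabab
   2 |  23 | ab
   3 |  10 | abaabbbbbbaabab
   4 |  21 | abab
   5 |   3 | abababbabaabbbbbbaabab
   6 |   5 | ababbabaabbbbbbaabab
   7 |   7 | abbabaabbbbbbaabab
   8 |   0 | abbabababbabaabbbbbbaabab
   9 |  13 | abbbbbbaabab
  10 |  24 | b
  11 |  19 | baabab
  12 |  11 | baabbbbbbaabab
  13 |  22 | bab
  14 |   9 | babaabbbbbbaabab
  15 |   2 | babababbabaabbbbbbaabab
  16 |   4 | bababbabaabbbbbbaabab
  17 |   6 | babbabaabbbbbbaabab
  18 |  18 | bbaabab
  19 |   8 | bbabaabbbbbbaabab
  20 |   1 | bbabababbabaabbbbbbaabab
  21 |  17 | bbbaabab
  22 |  16 | bbbbaabab
  23 |  15 | bbbbbaabab
  24 |  14 | bbbbbbaabab

[20, 12, 23, 10, 21, 3, 5, 7, 0, 13, 24, 19, 11, 22, 9, 2, 4, 6, 18, 8, 1, 17, 16, 15, 14]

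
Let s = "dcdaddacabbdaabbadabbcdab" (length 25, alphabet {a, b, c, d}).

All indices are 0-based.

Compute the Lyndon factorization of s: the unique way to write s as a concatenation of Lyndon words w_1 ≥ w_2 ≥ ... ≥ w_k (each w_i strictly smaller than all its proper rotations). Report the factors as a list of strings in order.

["d", "cd", "add", "ac", "abbd", "aabbadabbcdab"]

emit factor 1: 'd' (i=0, period=1)
emit factor 2: 'cd' (i=1, period=2)
emit factor 3: 'add' (i=3, period=3)
emit factor 4: 'ac' (i=6, period=2)
emit factor 5: 'abbd' (i=8, period=4)
emit factor 6: 'aabbadabbcdab' (i=12, period=13)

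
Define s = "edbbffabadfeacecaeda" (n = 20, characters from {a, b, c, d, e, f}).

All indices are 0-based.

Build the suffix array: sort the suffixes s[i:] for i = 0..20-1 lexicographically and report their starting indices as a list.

[19, 6, 12, 8, 16, 7, 2, 3, 15, 13, 18, 1, 9, 11, 14, 17, 0, 5, 10, 4]

rank→(start, suffix):
  0 → (19, 'a')
  1 → (6, 'abadfeacecaeda')
  2 → (12, 'acecaeda')
  3 → (8, 'adfeacecaeda')
  4 → (16, 'aeda')
  5 → (7, 'badfeacecaeda')
  6 → (2, 'bbffabadfeacecaeda')
  7 → (3, 'bffabadfeacecaeda')
  8 → (15, 'caeda')
  9 → (13, 'cecaeda')
  10 → (18, 'da')
  11 → (1, 'dbbffabadfeacecaeda')
  12 → (9, 'dfeacecaeda')
  13 → (11, 'eacecaeda')
  14 → (14, 'ecaeda')
  15 → (17, 'eda')
  16 → (0, 'edbbffabadfeacecaeda')
  17 → (5, 'fabadfeacecaeda')
  18 → (10, 'feacecaeda')
  19 → (4, 'ffabadfeacecaeda')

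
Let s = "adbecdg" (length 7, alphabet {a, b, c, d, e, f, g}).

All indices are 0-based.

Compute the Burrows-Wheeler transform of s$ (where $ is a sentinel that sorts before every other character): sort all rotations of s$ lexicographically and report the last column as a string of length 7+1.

g$deacbd

rank  rotation  last
    0  $adbecdg  g
    1  adbecdg$  $
    2  becdg$ad  d
    3  cdg$adbe  e
    4  dbecdg$a  a
    5  dg$adbec  c
    6  ecdg$adb  b
    7  g$adbecd  d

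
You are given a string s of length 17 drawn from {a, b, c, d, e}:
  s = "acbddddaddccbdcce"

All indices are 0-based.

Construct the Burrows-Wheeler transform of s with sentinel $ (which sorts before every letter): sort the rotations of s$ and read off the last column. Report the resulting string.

rank  rotation            last
    0  $acbddddaddccbdcce  e
    1  acbddddaddccbdcce$  $
    2  addccbdcce$acbdddd  d
    3  bdcce$acbddddaddcc  c
    4  bddddaddccbdcce$ac  c
    5  cbdcce$acbddddaddc  c
    6  cbddddaddccbdcce$a  a
    7  ccbdcce$acbddddadd  d
    8  cce$acbddddaddccbd  d
    9  ce$acbddddaddccbdc  c
   10  daddccbdcce$acbddd  d
   11  dccbdcce$acbddddad  d
   12  dcce$acbddddaddccb  b
   13  ddaddccbdcce$acbdd  d
   14  ddccbdcce$acbdddda  a
   15  dddaddccbdcce$acbd  d
   16  ddddaddccbdcce$acb  b
   17  e$acbddddaddccbdcc  c

e$dcccaddcddbdadbc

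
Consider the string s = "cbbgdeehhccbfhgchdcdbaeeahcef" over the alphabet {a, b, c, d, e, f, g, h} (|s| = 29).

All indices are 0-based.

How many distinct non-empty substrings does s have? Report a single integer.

rank | idx | suffix
   0 |  21 | aeeahcef
   1 |  24 | ahcef
   2 |  20 | baeeahcef
   3 |   1 | bbgdeehhccbfhgchdcdbaeeahcef
   4 |  11 | bfhgchdcdbaeeahcef
   5 |   2 | bgdeehhccbfhgchdcdbaeeahcef
   6 |   0 | cbbgdeehhccbfhgchdcdbaeeahcef
   7 |  10 | cbfhgchdcdbaeeahcef
   8 |   9 | ccbfhgchdcdbaeeahcef
   9 |  18 | cdbaeeahcef
  10 |  26 | cef
  11 |  15 | chdcdbaeeahcef
  12 |  19 | dbaeeahcef
  13 |  17 | dcdbaeeahcef
  14 |   4 | deehhccbfhgchdcdbaeeahcef
  15 |  23 | eahcef
  16 |  22 | eeahcef
  17 |   5 | eehhccbfhgchdcdbaeeahcef
  18 |  27 | ef
  19 |   6 | ehhccbfhgchdcdbaeeahcef
  20 |  28 | f
  21 |  12 | fhgchdcdbaeeahcef
  22 |  14 | gchdcdbaeeahcef
  23 |   3 | gdeehhccbfhgchdcdbaeeahcef
  24 |   8 | hccbfhgchdcdbaeeahcef
  25 |  25 | hcef
  26 |  16 | hdcdbaeeahcef
  27 |  13 | hgchdcdbaeeahcef
  28 |   7 | hhccbfhgchdcdbaeeahcef

SA = [21, 24, 20, 1, 11, 2, 0, 10, 9, 18, 26, 15, 19, 17, 4, 23, 22, 5, 27, 6, 28, 12, 14, 3, 8, 25, 16, 13, 7]
i: (SA[i-1],SA[i]) lcp shared
  1: (21,24) 1 'a'
  2: (24,20) 0 ''
  3: (20,1) 1 'b'
  4: (1,11) 1 'b'
  5: (11,2) 1 'b'
  6: (2,0) 0 ''
  7: (0,10) 2 'cb'
  8: (10,9) 1 'c'
  9: (9,18) 1 'c'
  10: (18,26) 1 'c'
  11: (26,15) 1 'c'
  12: (15,19) 0 ''
  13: (19,17) 1 'd'
  14: (17,4) 1 'd'
  15: (4,23) 0 ''
  16: (23,22) 1 'e'
  17: (22,5) 2 'ee'
  18: (5,27) 1 'e'
  19: (27,6) 1 'e'
  20: (6,28) 0 ''
  21: (28,12) 1 'f'
  22: (12,14) 0 ''
  23: (14,3) 1 'g'
  24: (3,8) 0 ''
  25: (8,25) 2 'hc'
  26: (25,16) 1 'h'
  27: (16,13) 1 'h'
  28: (13,7) 1 'h'

n(n+1)/2 = 29·30/2 = 435
Σ LCP = 0 + 1 + 0 + 1 + 1 + 1 + 0 + 2 + 1 + 1 + 1 + 1 + 0 + 1 + 1 + 0 + 1 + 2 + 1 + 1 + 0 + 1 + 0 + 1 + 0 + 2 + 1 + 1 + 1 = 24
distinct = 435 − 24 = 411

411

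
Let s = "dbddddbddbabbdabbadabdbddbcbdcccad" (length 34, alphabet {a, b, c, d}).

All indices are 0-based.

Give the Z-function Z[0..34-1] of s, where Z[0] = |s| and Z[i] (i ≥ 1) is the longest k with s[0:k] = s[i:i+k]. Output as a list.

Z[0]=34
i=1: fresh scan; Z[1]=0
i=2: fresh scan; Z[2]=1 grow→box=[2,3)
i=3: fresh scan; Z[3]=1 grow→box=[3,4)
i=4: fresh scan; Z[4]=1 grow→box=[4,5)
i=5: fresh scan; Z[5]=4 grow→box=[5,9)
i=6: min(r-i=3, Z[1]=0)=0; Z[6]=0
i=7: min(r-i=2, Z[2]=1)=1; Z[7]=1
i=8: min(r-i=1, Z[3]=1)=1; Z[8]=2 grow→box=[8,10)
i=9: min(r-i=1, Z[1]=0)=0; Z[9]=0
i=10: fresh scan; Z[10]=0
i=11: fresh scan; Z[11]=0
i=12: fresh scan; Z[12]=0
i=13: fresh scan; Z[13]=1 grow→box=[13,14)
i=14: fresh scan; Z[14]=0
i=15: fresh scan; Z[15]=0
i=16: fresh scan; Z[16]=0
i=17: fresh scan; Z[17]=0
i=18: fresh scan; Z[18]=1 grow→box=[18,19)
i=19: fresh scan; Z[19]=0
i=20: fresh scan; Z[20]=0
i=21: fresh scan; Z[21]=4 grow→box=[21,25)
i=22: min(r-i=3, Z[1]=0)=0; Z[22]=0
i=23: min(r-i=2, Z[2]=1)=1; Z[23]=1
i=24: min(r-i=1, Z[3]=1)=1; Z[24]=2 grow→box=[24,26)
i=25: min(r-i=1, Z[1]=0)=0; Z[25]=0
i=26: fresh scan; Z[26]=0
i=27: fresh scan; Z[27]=0
i=28: fresh scan; Z[28]=1 grow→box=[28,29)
i=29: fresh scan; Z[29]=0
i=30: fresh scan; Z[30]=0
i=31: fresh scan; Z[31]=0
i=32: fresh scan; Z[32]=0
i=33: fresh scan; Z[33]=1 grow→box=[33,34)

[34, 0, 1, 1, 1, 4, 0, 1, 2, 0, 0, 0, 0, 1, 0, 0, 0, 0, 1, 0, 0, 4, 0, 1, 2, 0, 0, 0, 1, 0, 0, 0, 0, 1]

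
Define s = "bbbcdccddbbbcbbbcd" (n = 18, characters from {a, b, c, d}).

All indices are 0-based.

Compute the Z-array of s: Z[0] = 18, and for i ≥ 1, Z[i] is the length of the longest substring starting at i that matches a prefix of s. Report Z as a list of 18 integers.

Z[0]=18
i=1: outside box; Z[1]=2 grow→box=[1,3)
i=2: min(r-i=1, Z[1]=2)=1; Z[2]=1
i=3: outside box; Z[3]=0
i=4: outside box; Z[4]=0
i=5: outside box; Z[5]=0
i=6: outside box; Z[6]=0
i=7: outside box; Z[7]=0
i=8: outside box; Z[8]=0
i=9: outside box; Z[9]=4 grow→box=[9,13)
i=10: min(r-i=3, Z[1]=2)=2; Z[10]=2
i=11: min(r-i=2, Z[2]=1)=1; Z[11]=1
i=12: min(r-i=1, Z[3]=0)=0; Z[12]=0
i=13: outside box; Z[13]=5 grow→box=[13,18)
i=14: min(r-i=4, Z[1]=2)=2; Z[14]=2
i=15: min(r-i=3, Z[2]=1)=1; Z[15]=1
i=16: min(r-i=2, Z[3]=0)=0; Z[16]=0
i=17: min(r-i=1, Z[4]=0)=0; Z[17]=0

[18, 2, 1, 0, 0, 0, 0, 0, 0, 4, 2, 1, 0, 5, 2, 1, 0, 0]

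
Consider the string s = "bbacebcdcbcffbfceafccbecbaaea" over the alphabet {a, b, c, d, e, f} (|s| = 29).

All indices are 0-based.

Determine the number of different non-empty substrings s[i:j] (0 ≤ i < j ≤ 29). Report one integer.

sorted suffixes:
  #0 SA[0]=28  'a'
  #1 SA[1]=25  'aaea'
  #2 SA[2]=2  'acebcdcbcffbfceafccbecbaaea'
  #3 SA[3]=26  'aea'
  #4 SA[4]=17  'afccbecbaaea'
  #5 SA[5]=24  'baaea'
  #6 SA[6]=1  'bacebcdcbcffbfceafccbecbaaea'
  #7 SA[7]=0  'bbacebcdcbcffbfceafccbecbaaea'
  #8 SA[8]=5  'bcdcbcffbfceafccbecbaaea'
  #9 SA[9]=9  'bcffbfceafccbecbaaea'
  #10 SA[10]=21  'becbaaea'
  #11 SA[11]=13  'bfceafccbecbaaea'
  #12 SA[12]=23  'cbaaea'
  #13 SA[13]=8  'cbcffbfceafccbecbaaea'
  #14 SA[14]=20  'cbecbaaea'
  #15 SA[15]=19  'ccbecbaaea'
  #16 SA[16]=6  'cdcbcffbfceafccbecbaaea'
  #17 SA[17]=15  'ceafccbecbaaea'
  #18 SA[18]=3  'cebcdcbcffbfceafccbecbaaea'
  #19 SA[19]=10  'cffbfceafccbecbaaea'
  #20 SA[20]=7  'dcbcffbfceafccbecbaaea'
  #21 SA[21]=27  'ea'
  #22 SA[22]=16  'eafccbecbaaea'
  #23 SA[23]=4  'ebcdcbcffbfceafccbecbaaea'
  #24 SA[24]=22  'ecbaaea'
  #25 SA[25]=12  'fbfceafccbecbaaea'
  #26 SA[26]=18  'fccbecbaaea'
  #27 SA[27]=14  'fceafccbecbaaea'
  #28 SA[28]=11  'ffbfceafccbecbaaea'

SA = [28, 25, 2, 26, 17, 24, 1, 0, 5, 9, 21, 13, 23, 8, 20, 19, 6, 15, 3, 10, 7, 27, 16, 4, 22, 12, 18, 14, 11]
rank  pair      lcp
   1  s[28:],s[25:]  1  'a'
   2  s[25:],s[2:]  1  'a'
   3  s[2:],s[26:]  1  'a'
   4  s[26:],s[17:]  1  'a'
   5  s[17:],s[24:]  0  ''
   6  s[24:],s[1:]  2  'ba'
   7  s[1:],s[0:]  1  'b'
   8  s[0:],s[5:]  1  'b'
   9  s[5:],s[9:]  2  'bc'
  10  s[9:],s[21:]  1  'b'
  11  s[21:],s[13:]  1  'b'
  12  s[13:],s[23:]  0  ''
  13  s[23:],s[8:]  2  'cb'
  14  s[8:],s[20:]  2  'cb'
  15  s[20:],s[19:]  1  'c'
  16  s[19:],s[6:]  1  'c'
  17  s[6:],s[15:]  1  'c'
  18  s[15:],s[3:]  2  'ce'
  19  s[3:],s[10:]  1  'c'
  20  s[10:],s[7:]  0  ''
  21  s[7:],s[27:]  0  ''
  22  s[27:],s[16:]  2  'ea'
  23  s[16:],s[4:]  1  'e'
  24  s[4:],s[22:]  1  'e'
  25  s[22:],s[12:]  0  ''
  26  s[12:],s[18:]  1  'f'
  27  s[18:],s[14:]  2  'fc'
  28  s[14:],s[11:]  1  'f'

n(n+1)/2 = 29·30/2 = 435
Σ LCP = 0 + 1 + 1 + 1 + 1 + 0 + 2 + 1 + 1 + 2 + 1 + 1 + 0 + 2 + 2 + 1 + 1 + 1 + 2 + 1 + 0 + 0 + 2 + 1 + 1 + 0 + 1 + 2 + 1 = 30
distinct = 435 − 30 = 405

405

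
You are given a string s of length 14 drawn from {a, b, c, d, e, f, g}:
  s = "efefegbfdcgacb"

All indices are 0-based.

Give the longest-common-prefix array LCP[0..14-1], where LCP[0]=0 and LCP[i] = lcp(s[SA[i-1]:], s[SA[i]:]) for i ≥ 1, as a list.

[0, 0, 1, 0, 1, 0, 0, 3, 1, 0, 1, 2, 0, 1]

rank→(start, suffix):
  0 → (11, 'acb')
  1 → (13, 'b')
  2 → (6, 'bfdcgacb')
  3 → (12, 'cb')
  4 → (9, 'cgacb')
  5 → (8, 'dcgacb')
  6 → (0, 'efefegbfdcgacb')
  7 → (2, 'efegbfdcgacb')
  8 → (4, 'egbfdcgacb')
  9 → (7, 'fdcgacb')
  10 → (1, 'fefegbfdcgacb')
  11 → (3, 'fegbfdcgacb')
  12 → (10, 'gacb')
  13 → (5, 'gbfdcgacb')

SA = [11, 13, 6, 12, 9, 8, 0, 2, 4, 7, 1, 3, 10, 5]
i: (SA[i-1],SA[i]) lcp shared
  1: (11,13) 0 ''
  2: (13,6) 1 'b'
  3: (6,12) 0 ''
  4: (12,9) 1 'c'
  5: (9,8) 0 ''
  6: (8,0) 0 ''
  7: (0,2) 3 'efe'
  8: (2,4) 1 'e'
  9: (4,7) 0 ''
  10: (7,1) 1 'f'
  11: (1,3) 2 'fe'
  12: (3,10) 0 ''
  13: (10,5) 1 'g'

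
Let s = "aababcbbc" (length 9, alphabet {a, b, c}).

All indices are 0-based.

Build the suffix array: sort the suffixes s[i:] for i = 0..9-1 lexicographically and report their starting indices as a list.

[0, 1, 3, 2, 6, 7, 4, 8, 5]

sorted suffixes:
  #0 SA[0]=0  'aababcbbc'
  #1 SA[1]=1  'ababcbbc'
  #2 SA[2]=3  'abcbbc'
  #3 SA[3]=2  'babcbbc'
  #4 SA[4]=6  'bbc'
  #5 SA[5]=7  'bc'
  #6 SA[6]=4  'bcbbc'
  #7 SA[7]=8  'c'
  #8 SA[8]=5  'cbbc'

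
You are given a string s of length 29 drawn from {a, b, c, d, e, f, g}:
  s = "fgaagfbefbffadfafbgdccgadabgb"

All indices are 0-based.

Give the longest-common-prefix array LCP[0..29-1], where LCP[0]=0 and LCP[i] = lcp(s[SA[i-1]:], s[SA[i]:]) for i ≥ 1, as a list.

[0, 1, 1, 2, 1, 1, 0, 1, 1, 1, 2, 0, 1, 0, 1, 1, 0, 0, 2, 1, 2, 2, 1, 1, 0, 2, 1, 1, 1]

rank | idx | suffix
   0 |   2 | aagfbefbffadfafbgdccgadabgb
   1 |  25 | abgb
   2 |  23 | adabgb
   3 |  12 | adfafbgdccgadabgb
   4 |  15 | afbgdccgadabgb
   5 |   3 | agfbefbffadfafbgdccgadabgb
   6 |  28 | b
   7 |   6 | befbffadfafbgdccgadabgb
   8 |   9 | bffadfafbgdccgadabgb
   9 |  26 | bgb
  10 |  17 | bgdccgadabgb
  11 |  20 | ccgadabgb
  12 |  21 | cgadabgb
  13 |  24 | dabgb
  14 |  19 | dccgadabgb
  15 |  13 | dfafbgdccgadabgb
  16 |   7 | efbffadfafbgdccgadabgb
  17 |  11 | fadfafbgdccgadabgb
  18 |  14 | fafbgdccgadabgb
  19 |   5 | fbefbffadfafbgdccgadabgb
  20 |   8 | fbffadfafbgdccgadabgb
  21 |  16 | fbgdccgadabgb
  22 |  10 | ffadfafbgdccgadabgb
  23 |   0 | fgaagfbefbffadfafbgdccgadabgb
  24 |   1 | gaagfbefbffadfafbgdccgadabgb
  25 |  22 | gadabgb
  26 |  27 | gb
  27 |  18 | gdccgadabgb
  28 |   4 | gfbefbffadfafbgdccgadabgb

SA = [2, 25, 23, 12, 15, 3, 28, 6, 9, 26, 17, 20, 21, 24, 19, 13, 7, 11, 14, 5, 8, 16, 10, 0, 1, 22, 27, 18, 4]
[i] adj suffixes → lcp
  [1] 2/25 → 1 ('a')
  [2] 25/23 → 1 ('a')
  [3] 23/12 → 2 ('ad')
  [4] 12/15 → 1 ('a')
  [5] 15/3 → 1 ('a')
  [6] 3/28 → 0 ('')
  [7] 28/6 → 1 ('b')
  [8] 6/9 → 1 ('b')
  [9] 9/26 → 1 ('b')
  [10] 26/17 → 2 ('bg')
  [11] 17/20 → 0 ('')
  [12] 20/21 → 1 ('c')
  [13] 21/24 → 0 ('')
  [14] 24/19 → 1 ('d')
  [15] 19/13 → 1 ('d')
  [16] 13/7 → 0 ('')
  [17] 7/11 → 0 ('')
  [18] 11/14 → 2 ('fa')
  [19] 14/5 → 1 ('f')
  [20] 5/8 → 2 ('fb')
  [21] 8/16 → 2 ('fb')
  [22] 16/10 → 1 ('f')
  [23] 10/0 → 1 ('f')
  [24] 0/1 → 0 ('')
  [25] 1/22 → 2 ('ga')
  [26] 22/27 → 1 ('g')
  [27] 27/18 → 1 ('g')
  [28] 18/4 → 1 ('g')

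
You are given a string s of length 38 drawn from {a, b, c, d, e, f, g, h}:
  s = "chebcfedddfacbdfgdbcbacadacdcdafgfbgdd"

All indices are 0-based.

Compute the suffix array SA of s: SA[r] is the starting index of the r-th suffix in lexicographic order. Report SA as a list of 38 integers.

rank→(start, suffix):
  0 → (21, 'acadacdcdafgfbgdd')
  1 → (11, 'acbdfgdbcbacadacdcdafgfbgdd')
  2 → (25, 'acdcdafgfbgdd')
  3 → (23, 'adacdcdafgfbgdd')
  4 → (30, 'afgfbgdd')
  5 → (20, 'bacadacdcdafgfbgdd')
  6 → (18, 'bcbacadacdcdafgfbgdd')
  7 → (3, 'bcfedddfacbdfgdbcbacadacdcdafgfbgdd')
  8 → (13, 'bdfgdbcbacadacdcdafgfbgdd')
  9 → (34, 'bgdd')
  10 → (22, 'cadacdcdafgfbgdd')
  11 → (19, 'cbacadacdcdafgfbgdd')
  12 → (12, 'cbdfgdbcbacadacdcdafgfbgdd')
  13 → (28, 'cdafgfbgdd')
  14 → (26, 'cdcdafgfbgdd')
  15 → (4, 'cfedddfacbdfgdbcbacadacdcdafgfbgdd')
  16 → (0, 'chebcfedddfacbdfgdbcbacadacdcdafgfbgdd')
  17 → (37, 'd')
  18 → (24, 'dacdcdafgfbgdd')
  19 → (29, 'dafgfbgdd')
  20 → (17, 'dbcbacadacdcdafgfbgdd')
  21 → (27, 'dcdafgfbgdd')
  22 → (36, 'dd')
  23 → (7, 'dddfacbdfgdbcbacadacdcdafgfbgdd')
  24 → (8, 'ddfacbdfgdbcbacadacdcdafgfbgdd')
  25 → (9, 'dfacbdfgdbcbacadacdcdafgfbgdd')
  26 → (14, 'dfgdbcbacadacdcdafgfbgdd')
  27 → (2, 'ebcfedddfacbdfgdbcbacadacdcdafgfbgdd')
  28 → (6, 'edddfacbdfgdbcbacadacdcdafgfbgdd')
  29 → (10, 'facbdfgdbcbacadacdcdafgfbgdd')
  30 → (33, 'fbgdd')
  31 → (5, 'fedddfacbdfgdbcbacadacdcdafgfbgdd')
  32 → (15, 'fgdbcbacadacdcdafgfbgdd')
  33 → (31, 'fgfbgdd')
  34 → (16, 'gdbcbacadacdcdafgfbgdd')
  35 → (35, 'gdd')
  36 → (32, 'gfbgdd')
  37 → (1, 'hebcfedddfacbdfgdbcbacadacdcdafgfbgdd')

[21, 11, 25, 23, 30, 20, 18, 3, 13, 34, 22, 19, 12, 28, 26, 4, 0, 37, 24, 29, 17, 27, 36, 7, 8, 9, 14, 2, 6, 10, 33, 5, 15, 31, 16, 35, 32, 1]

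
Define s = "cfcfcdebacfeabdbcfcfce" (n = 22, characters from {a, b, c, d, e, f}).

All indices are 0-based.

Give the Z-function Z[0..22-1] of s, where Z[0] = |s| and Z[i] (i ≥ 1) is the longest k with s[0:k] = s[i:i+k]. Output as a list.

Z[0]=22
i=1: i≥r, start 0; Z[1]=0
i=2: i≥r, start 0; Z[2]=3 grow→box=[2,5)
i=3: min(r-i=2, Z[1]=0)=0; Z[3]=0
i=4: min(r-i=1, Z[2]=3)=1; Z[4]=1
i=5: i≥r, start 0; Z[5]=0
i=6: i≥r, start 0; Z[6]=0
i=7: i≥r, start 0; Z[7]=0
i=8: i≥r, start 0; Z[8]=0
i=9: i≥r, start 0; Z[9]=2 grow→box=[9,11)
i=10: min(r-i=1, Z[1]=0)=0; Z[10]=0
i=11: i≥r, start 0; Z[11]=0
i=12: i≥r, start 0; Z[12]=0
i=13: i≥r, start 0; Z[13]=0
i=14: i≥r, start 0; Z[14]=0
i=15: i≥r, start 0; Z[15]=0
i=16: i≥r, start 0; Z[16]=5 grow→box=[16,21)
i=17: min(r-i=4, Z[1]=0)=0; Z[17]=0
i=18: min(r-i=3, Z[2]=3)=3; Z[18]=3
i=19: min(r-i=2, Z[3]=0)=0; Z[19]=0
i=20: min(r-i=1, Z[4]=1)=1; Z[20]=1
i=21: i≥r, start 0; Z[21]=0

[22, 0, 3, 0, 1, 0, 0, 0, 0, 2, 0, 0, 0, 0, 0, 0, 5, 0, 3, 0, 1, 0]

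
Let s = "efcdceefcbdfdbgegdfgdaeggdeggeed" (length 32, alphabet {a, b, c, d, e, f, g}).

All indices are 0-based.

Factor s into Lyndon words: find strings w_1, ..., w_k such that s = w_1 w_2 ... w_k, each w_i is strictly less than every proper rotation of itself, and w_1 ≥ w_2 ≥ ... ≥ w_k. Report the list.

["ef", "cdceef", "c", "bdfdbgegdfgd", "aeggdeggeed"]

emit factor 1: 'ef' (i=0, period=2)
emit factor 2: 'cdceef' (i=2, period=6)
emit factor 3: 'c' (i=8, period=1)
emit factor 4: 'bdfdbgegdfgd' (i=9, period=12)
emit factor 5: 'aeggdeggeed' (i=21, period=11)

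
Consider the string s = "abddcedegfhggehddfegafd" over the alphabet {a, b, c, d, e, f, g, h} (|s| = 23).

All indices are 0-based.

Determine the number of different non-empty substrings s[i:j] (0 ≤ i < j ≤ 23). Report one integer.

259

sorted suffixes:
  #0 SA[0]=0  'abddcedegfhggehddfegafd'
  #1 SA[1]=20  'afd'
  #2 SA[2]=1  'bddcedegfhggehddfegafd'
  #3 SA[3]=4  'cedegfhggehddfegafd'
  #4 SA[4]=22  'd'
  #5 SA[5]=3  'dcedegfhggehddfegafd'
  #6 SA[6]=2  'ddcedegfhggehddfegafd'
  #7 SA[7]=15  'ddfegafd'
  #8 SA[8]=6  'degfhggehddfegafd'
  #9 SA[9]=16  'dfegafd'
  #10 SA[10]=5  'edegfhggehddfegafd'
  #11 SA[11]=18  'egafd'
  #12 SA[12]=7  'egfhggehddfegafd'
  #13 SA[13]=13  'ehddfegafd'
  #14 SA[14]=21  'fd'
  #15 SA[15]=17  'fegafd'
  #16 SA[16]=9  'fhggehddfegafd'
  #17 SA[17]=19  'gafd'
  #18 SA[18]=12  'gehddfegafd'
  #19 SA[19]=8  'gfhggehddfegafd'
  #20 SA[20]=11  'ggehddfegafd'
  #21 SA[21]=14  'hddfegafd'
  #22 SA[22]=10  'hggehddfegafd'

SA = [0, 20, 1, 4, 22, 3, 2, 15, 6, 16, 5, 18, 7, 13, 21, 17, 9, 19, 12, 8, 11, 14, 10]
[i] adj suffixes → lcp
  [1] 0/20 → 1 ('a')
  [2] 20/1 → 0 ('')
  [3] 1/4 → 0 ('')
  [4] 4/22 → 0 ('')
  [5] 22/3 → 1 ('d')
  [6] 3/2 → 1 ('d')
  [7] 2/15 → 2 ('dd')
  [8] 15/6 → 1 ('d')
  [9] 6/16 → 1 ('d')
  [10] 16/5 → 0 ('')
  [11] 5/18 → 1 ('e')
  [12] 18/7 → 2 ('eg')
  [13] 7/13 → 1 ('e')
  [14] 13/21 → 0 ('')
  [15] 21/17 → 1 ('f')
  [16] 17/9 → 1 ('f')
  [17] 9/19 → 0 ('')
  [18] 19/12 → 1 ('g')
  [19] 12/8 → 1 ('g')
  [20] 8/11 → 1 ('g')
  [21] 11/14 → 0 ('')
  [22] 14/10 → 1 ('h')

n(n+1)/2 = 23·24/2 = 276
Σ LCP = 0 + 1 + 0 + 0 + 0 + 1 + 1 + 2 + 1 + 1 + 0 + 1 + 2 + 1 + 0 + 1 + 1 + 0 + 1 + 1 + 1 + 0 + 1 = 17
distinct = 276 − 17 = 259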